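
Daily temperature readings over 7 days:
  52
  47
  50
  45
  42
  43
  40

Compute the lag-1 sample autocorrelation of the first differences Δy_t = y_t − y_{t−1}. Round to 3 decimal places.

-0.611

First differences Δy: -5, 3, -5, -3, 1, -3
Mean of differences = -2.0000
Numerator Σ(Δy_t−Δȳ)(Δy_{t+1}−Δȳ) = -33.0000
Denominator Σ(Δy_t−Δȳ)² = 54.0000
r_1(Δy) = -33.0000 / 54.0000 = -0.611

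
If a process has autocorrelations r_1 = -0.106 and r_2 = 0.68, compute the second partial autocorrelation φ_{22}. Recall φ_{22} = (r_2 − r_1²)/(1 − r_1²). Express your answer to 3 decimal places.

0.676

φ_{22} = (r_2 − r_1²) / (1 − r_1²)
r_1² = (-0.106)² = 0.011236
Numerator = 0.68 − 0.0112 = 0.6688; denominator = 1 − 0.0112 = 0.9888
φ_{22} = 0.6688 / 0.9888 = 0.676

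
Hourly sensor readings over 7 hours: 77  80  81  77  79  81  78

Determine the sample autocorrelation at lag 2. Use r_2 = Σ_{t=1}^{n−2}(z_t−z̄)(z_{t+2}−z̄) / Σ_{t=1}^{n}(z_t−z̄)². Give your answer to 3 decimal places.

-0.556

Mean z̄ = (77 + 80 + 81 + 77 + 79 + 81 + 78)/7 = 79.0000
Deviations from mean: -2.0000, 1.0000, 2.0000, -2.0000, 0.0000, 2.0000, -1.0000
Numerator Σ_{t=1}^{5}(z_t−z̄)(z_{t+2}−z̄) = -10.0000
Denominator Σ(z_t−z̄)² = 18.0000
r_2 = -10.0000 / 18.0000 = -0.556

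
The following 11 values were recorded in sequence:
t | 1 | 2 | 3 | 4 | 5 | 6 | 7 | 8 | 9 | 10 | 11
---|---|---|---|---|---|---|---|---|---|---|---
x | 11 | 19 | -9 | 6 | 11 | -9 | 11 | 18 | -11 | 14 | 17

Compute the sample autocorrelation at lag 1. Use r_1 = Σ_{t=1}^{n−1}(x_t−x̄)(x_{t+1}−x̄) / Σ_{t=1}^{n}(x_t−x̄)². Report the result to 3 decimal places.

Mean x̄ = (11 + 19 − 9 + 6 + 11 − 9 + 11 + 18 − 11 + 14 + 17)/11 = 7.0909
Numerator Σ_{t=1}^{10}(x_t−x̄)(x_{t+1}−x̄) = -468.8264
Denominator Σ(x_t−x̄)² = 1298.9091
r_1 = -468.8264 / 1298.9091 = -0.361

-0.361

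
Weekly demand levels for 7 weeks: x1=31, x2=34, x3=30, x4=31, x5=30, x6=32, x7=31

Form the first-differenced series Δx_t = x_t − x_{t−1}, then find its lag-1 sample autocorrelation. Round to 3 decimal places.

-0.656

First differences Δx: 3, -4, 1, -1, 2, -1
Mean of differences = 0.0000
Numerator Σ(Δx_t−Δx̄)(Δx_{t+1}−Δx̄) = -21.0000
Denominator Σ(Δx_t−Δx̄)² = 32.0000
r_1(Δx) = -21.0000 / 32.0000 = -0.656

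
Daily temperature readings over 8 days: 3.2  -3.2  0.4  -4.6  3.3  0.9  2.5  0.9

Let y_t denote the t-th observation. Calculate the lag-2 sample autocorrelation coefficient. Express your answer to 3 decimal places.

0.370

Mean ȳ = (3.2 − 3.2 + 0.4 − 4.6 + 3.3 + 0.9 + 2.5 + 0.9)/8 = 0.4250
Deviations from mean: 2.7750, -3.6250, -0.0250, -5.0250, 2.8750, 0.4750, 2.0750, 0.4750
Numerator Σ_{t=1}^{6}(y_t−ȳ)(y_{t+2}−ȳ) = 21.8788
Denominator Σ(y_t−ȳ)² = 59.1150
r_2 = 21.8788 / 59.1150 = 0.370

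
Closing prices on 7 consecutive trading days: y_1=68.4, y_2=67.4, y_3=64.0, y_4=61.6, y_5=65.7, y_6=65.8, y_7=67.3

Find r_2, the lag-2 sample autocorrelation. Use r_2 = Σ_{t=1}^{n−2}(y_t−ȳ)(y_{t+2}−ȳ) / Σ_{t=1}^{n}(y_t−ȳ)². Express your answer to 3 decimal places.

-0.361

Mean ȳ = (68.4 + 67.4 + 64.0 + 61.6 + 65.7 + 65.8 + 67.3)/7 = 65.7429
Deviations from mean: 2.6571, 1.6571, -1.7429, -4.1429, -0.0429, 0.0571, 1.5571
Σ(y_t−ȳ)(y_{t+2}−ȳ) = (-4.6310) + (-6.8653) + (0.0747) + (-0.2367) + (-0.0667) = -11.7251
Denominator Σ(y_t−ȳ)² = 32.4371
r_2 = -11.7251 / 32.4371 = -0.361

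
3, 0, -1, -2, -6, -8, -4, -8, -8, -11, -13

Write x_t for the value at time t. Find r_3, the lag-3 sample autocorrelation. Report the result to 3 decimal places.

0.161

Mean x̄ = (3 + 0 − 1 − 2 − 6 − 8 − 4 − 8 − 8 − 11 − 13)/11 = -5.2727
Numerator Σ_{t=1}^{8}(x_t−x̄)(x_{t+3}−x̄) = 38.9587
Denominator Σ(x_t−x̄)² = 242.1818
r_3 = 38.9587 / 242.1818 = 0.161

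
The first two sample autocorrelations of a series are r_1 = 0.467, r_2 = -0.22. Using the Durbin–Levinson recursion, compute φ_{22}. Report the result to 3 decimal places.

-0.560

φ_{22} = (r_2 − r_1²) / (1 − r_1²)
r_1² = (0.467)² = 0.218089
Numerator = -0.22 − 0.2181 = -0.4381; denominator = 1 − 0.2181 = 0.7819
φ_{22} = -0.4381 / 0.7819 = -0.560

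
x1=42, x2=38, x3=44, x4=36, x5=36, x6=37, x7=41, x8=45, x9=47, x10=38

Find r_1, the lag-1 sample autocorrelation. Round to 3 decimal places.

0.149

Mean x̄ = (42 + 38 + 44 + 36 + 36 + 37 + 41 + 45 + 47 + 38)/10 = 40.4000
Numerator Σ_{t=1}^{9}(x_t−x̄)(x_{t+1}−x̄) = 21.2400
Denominator Σ(x_t−x̄)² = 142.4000
r_1 = 21.2400 / 142.4000 = 0.149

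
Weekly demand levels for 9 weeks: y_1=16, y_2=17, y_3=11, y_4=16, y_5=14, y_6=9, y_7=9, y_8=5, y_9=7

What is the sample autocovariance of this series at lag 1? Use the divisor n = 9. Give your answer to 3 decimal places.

Mean ȳ = (16 + 17 + 11 + 16 + 14 + 9 + 9 + 5 + 7)/9 = 11.5556
Σ_{t=1}^{8}(y_t−ȳ)(y_{t+1}−ȳ) = 76.4691
γ_1 = 76.4691 / 9 = 8.497

8.497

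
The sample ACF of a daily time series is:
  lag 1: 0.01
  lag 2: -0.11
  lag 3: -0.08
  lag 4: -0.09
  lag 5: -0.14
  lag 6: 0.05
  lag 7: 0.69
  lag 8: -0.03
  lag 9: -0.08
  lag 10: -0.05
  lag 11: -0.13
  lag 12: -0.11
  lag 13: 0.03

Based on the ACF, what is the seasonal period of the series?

The largest autocorrelation is r_7 = 0.69; the remaining lags stay at or below 0.05.
The dominant spike at lag 7 indicates a seasonal period of 7.

7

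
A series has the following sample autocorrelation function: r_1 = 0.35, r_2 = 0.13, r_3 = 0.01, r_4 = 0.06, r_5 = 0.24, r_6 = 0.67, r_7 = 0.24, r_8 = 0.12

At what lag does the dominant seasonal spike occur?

6

The largest autocorrelation is r_6 = 0.67; the remaining lags stay at or below 0.35. The elevated value at lag 1 (0.35), dropping to 0.13 at lag 2, reflects decaying short-term dependence rather than seasonality.
The dominant spike at lag 6 indicates a seasonal period of 6.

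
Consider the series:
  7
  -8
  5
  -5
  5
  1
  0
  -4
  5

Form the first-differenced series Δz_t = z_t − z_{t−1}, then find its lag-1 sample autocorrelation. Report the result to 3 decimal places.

First differences Δz: -15, 13, -10, 10, -4, -1, -4, 9
Mean of differences = -0.2500
Numerator Σ(Δz_t−Δz̄)(Δz_{t+1}−Δz̄) = -492.0625
Denominator Σ(Δz_t−Δz̄)² = 707.5000
r_1(Δz) = -492.0625 / 707.5000 = -0.695

-0.695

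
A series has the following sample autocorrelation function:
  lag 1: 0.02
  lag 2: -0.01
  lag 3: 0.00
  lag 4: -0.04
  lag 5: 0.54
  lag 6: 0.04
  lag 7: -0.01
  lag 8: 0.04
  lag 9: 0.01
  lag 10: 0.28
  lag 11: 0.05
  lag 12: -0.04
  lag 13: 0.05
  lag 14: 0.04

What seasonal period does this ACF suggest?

The largest autocorrelation is r_5 = 0.54, with a weaker echo at lag 10 (0.28); the remaining lags stay at or below 0.05.
The dominant spike at lag 5 indicates a seasonal period of 5.

5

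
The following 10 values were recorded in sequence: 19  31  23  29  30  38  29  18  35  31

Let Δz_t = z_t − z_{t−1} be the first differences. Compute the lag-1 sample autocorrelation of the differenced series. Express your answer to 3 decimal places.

First differences Δz: 12, -8, 6, 1, 8, -9, -11, 17, -4
Mean of differences = 1.3333
Numerator Σ(Δz_t−Δz̄)(Δz_{t+1}−Δz̄) = -365.1111
Denominator Σ(Δz_t−Δz̄)² = 800.0000
r_1(Δz) = -365.1111 / 800.0000 = -0.456

-0.456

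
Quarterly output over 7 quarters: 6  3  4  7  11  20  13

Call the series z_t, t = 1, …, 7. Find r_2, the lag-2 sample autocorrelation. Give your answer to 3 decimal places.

Mean z̄ = (6 + 3 + 4 + 7 + 11 + 20 + 13)/7 = 9.1429
Deviations from mean: -3.1429, -6.1429, -5.1429, -2.1429, 1.8571, 10.8571, 3.8571
Σ(z_t−z̄)(z_{t+2}−z̄) = (16.1633) + (13.1633) + (-9.5510) + (-23.2653) + (7.1633) = 3.6735
Denominator Σ(z_t−z̄)² = 214.8571
r_2 = 3.6735 / 214.8571 = 0.017

0.017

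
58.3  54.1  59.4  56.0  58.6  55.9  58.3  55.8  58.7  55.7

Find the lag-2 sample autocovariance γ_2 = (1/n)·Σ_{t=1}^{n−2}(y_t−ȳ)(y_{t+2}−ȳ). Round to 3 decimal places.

1.796

Mean ȳ = (58.3 + 54.1 + 59.4 + 56.0 + 58.6 + 55.9 + 58.3 + 55.8 + 58.7 + 55.7)/10 = 57.0800
Σ_{t=1}^{8}(y_t−ȳ)(y_{t+2}−ȳ) = 17.9572
γ_2 = 17.9572 / 10 = 1.796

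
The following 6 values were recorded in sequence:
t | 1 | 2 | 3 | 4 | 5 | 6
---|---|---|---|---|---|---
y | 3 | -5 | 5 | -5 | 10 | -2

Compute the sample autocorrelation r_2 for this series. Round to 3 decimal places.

Mean ȳ = (3 − 5 + 5 − 5 + 10 − 2)/6 = 1.0000
Deviations from mean: 2.0000, -6.0000, 4.0000, -6.0000, 9.0000, -3.0000
Σ(y_t−ȳ)(y_{t+2}−ȳ) = (8.0000) + (36.0000) + (36.0000) + (18.0000) = 98.0000
Denominator Σ(y_t−ȳ)² = 182.0000
r_2 = 98.0000 / 182.0000 = 0.538

0.538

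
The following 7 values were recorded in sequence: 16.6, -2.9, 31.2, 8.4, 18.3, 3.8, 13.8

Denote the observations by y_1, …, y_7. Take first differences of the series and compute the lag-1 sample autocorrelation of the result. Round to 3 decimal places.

-0.791

First differences Δy: -19.5, 34.1, -22.8, 9.9, -14.5, 10.0
Mean of differences = -0.4667
Numerator Σ(Δy_t−Δȳ)(Δy_{t+1}−Δȳ) = -1953.7911
Denominator Σ(Δy_t−Δȳ)² = 2469.8533
r_1(Δy) = -1953.7911 / 2469.8533 = -0.791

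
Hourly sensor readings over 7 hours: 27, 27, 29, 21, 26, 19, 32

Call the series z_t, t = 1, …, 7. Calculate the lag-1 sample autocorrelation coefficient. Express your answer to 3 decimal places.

-0.448

Mean z̄ = (27 + 27 + 29 + 21 + 26 + 19 + 32)/7 = 25.8571
Deviations from mean: 1.1429, 1.1429, 3.1429, -4.8571, 0.1429, -6.8571, 6.1429
Numerator Σ_{t=1}^{6}(z_t−z̄)(z_{t+1}−z̄) = -54.1633
Denominator Σ(z_t−z̄)² = 120.8571
r_1 = -54.1633 / 120.8571 = -0.448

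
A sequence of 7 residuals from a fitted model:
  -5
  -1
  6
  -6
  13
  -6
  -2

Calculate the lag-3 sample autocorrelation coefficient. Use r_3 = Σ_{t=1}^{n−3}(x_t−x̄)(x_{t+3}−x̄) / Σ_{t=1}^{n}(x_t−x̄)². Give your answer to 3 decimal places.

Mean x̄ = (-5 − 1 + 6 − 6 + 13 − 6 − 2)/7 = -0.1429
Σ(x_t−x̄)(x_{t+3}−x̄) = (28.4490) + (-11.2653) + (-35.9796) + (10.8776) = -7.9184
Denominator Σ(x_t−x̄)² = 306.8571
r_3 = -7.9184 / 306.8571 = -0.026

-0.026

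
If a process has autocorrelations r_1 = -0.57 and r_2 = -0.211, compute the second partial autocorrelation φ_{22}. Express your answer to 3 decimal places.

-0.794

φ_{22} = (r_2 − r_1²) / (1 − r_1²)
r_1² = (-0.57)² = 0.3249
Numerator = -0.211 − 0.3249 = -0.5359; denominator = 1 − 0.3249 = 0.6751
φ_{22} = -0.5359 / 0.6751 = -0.794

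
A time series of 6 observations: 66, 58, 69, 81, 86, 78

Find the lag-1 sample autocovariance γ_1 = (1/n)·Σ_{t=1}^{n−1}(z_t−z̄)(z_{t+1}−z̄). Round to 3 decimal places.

Mean z̄ = (66 + 58 + 69 + 81 + 86 + 78)/6 = 73.0000
Σ_{t=1}^{5}(z_t−z̄)(z_{t+1}−z̄) = 302.0000
γ_1 = 302.0000 / 6 = 50.333

50.333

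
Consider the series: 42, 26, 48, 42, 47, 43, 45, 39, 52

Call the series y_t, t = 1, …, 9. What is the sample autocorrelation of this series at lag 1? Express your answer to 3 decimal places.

-0.289

Mean ȳ = (42 + 26 + 48 + 42 + 47 + 43 + 45 + 39 + 52)/9 = 42.6667
Numerator Σ_{t=1}^{8}(y_t−ȳ)(y_{t+1}−ȳ) = -124.7778
Denominator Σ(y_t−ȳ)² = 432.0000
r_1 = -124.7778 / 432.0000 = -0.289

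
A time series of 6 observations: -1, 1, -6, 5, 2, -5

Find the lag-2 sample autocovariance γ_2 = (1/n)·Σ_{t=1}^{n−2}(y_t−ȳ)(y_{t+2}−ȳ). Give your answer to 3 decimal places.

-4.593

Mean ȳ = (-1 + 1 − 6 + 5 + 2 − 5)/6 = -0.6667
Deviations: -0.3333, 1.6667, -5.3333, 5.6667, 2.6667, -4.3333
Σ_{t=1}^{4}(y_t−ȳ)(y_{t+2}−ȳ) = -27.5556
γ_2 = -27.5556 / 6 = -4.593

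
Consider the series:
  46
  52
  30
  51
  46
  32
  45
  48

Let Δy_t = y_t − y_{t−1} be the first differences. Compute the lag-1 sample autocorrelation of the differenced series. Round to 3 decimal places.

First differences Δy: 6, -22, 21, -5, -14, 13, 3
Mean of differences = 0.2857
Numerator Σ(Δy_t−Δȳ)(Δy_{t+1}−Δȳ) = -770.0816
Denominator Σ(Δy_t−Δȳ)² = 1359.4286
r_1(Δy) = -770.0816 / 1359.4286 = -0.566

-0.566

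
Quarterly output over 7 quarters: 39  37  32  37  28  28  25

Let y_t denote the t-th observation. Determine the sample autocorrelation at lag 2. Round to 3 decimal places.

0.181

Mean ȳ = (39 + 37 + 32 + 37 + 28 + 28 + 25)/7 = 32.2857
Σ(y_t−ȳ)(y_{t+2}−ȳ) = (-1.9184) + (22.2245) + (1.2245) + (-20.2041) + (31.2245) = 32.5510
Denominator Σ(y_t−ȳ)² = 179.4286
r_2 = 32.5510 / 179.4286 = 0.181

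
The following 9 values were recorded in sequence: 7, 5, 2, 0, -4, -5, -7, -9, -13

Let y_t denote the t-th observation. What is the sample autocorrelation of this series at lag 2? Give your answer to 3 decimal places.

0.335

Mean ȳ = (7 + 5 + 2 + 0 − 4 − 5 − 7 − 9 − 13)/9 = -2.6667
Numerator Σ_{t=1}^{7}(y_t−ȳ)(y_{t+2}−ȳ) = 118.4444
Denominator Σ(y_t−ȳ)² = 354.0000
r_2 = 118.4444 / 354.0000 = 0.335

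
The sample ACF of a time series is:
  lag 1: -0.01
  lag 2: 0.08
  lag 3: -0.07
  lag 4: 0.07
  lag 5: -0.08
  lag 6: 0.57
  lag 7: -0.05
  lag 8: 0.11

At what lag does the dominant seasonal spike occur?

6

The largest autocorrelation is r_6 = 0.57; the remaining lags stay at or below 0.11.
The dominant spike at lag 6 indicates a seasonal period of 6.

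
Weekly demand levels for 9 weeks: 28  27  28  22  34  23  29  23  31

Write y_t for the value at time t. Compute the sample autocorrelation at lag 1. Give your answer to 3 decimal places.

Mean ȳ = (28 + 27 + 28 + 22 + 34 + 23 + 29 + 23 + 31)/9 = 27.2222
Numerator Σ_{t=1}^{8}(y_t−ȳ)(y_{t+1}−ȳ) = -99.3827
Denominator Σ(y_t−ȳ)² = 127.5556
r_1 = -99.3827 / 127.5556 = -0.779

-0.779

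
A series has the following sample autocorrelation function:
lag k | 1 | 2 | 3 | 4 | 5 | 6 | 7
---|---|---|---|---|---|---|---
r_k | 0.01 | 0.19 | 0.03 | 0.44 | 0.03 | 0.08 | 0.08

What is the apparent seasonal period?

4

The largest autocorrelation is r_4 = 0.44; the remaining lags stay at or below 0.19.
The dominant spike at lag 4 indicates a seasonal period of 4.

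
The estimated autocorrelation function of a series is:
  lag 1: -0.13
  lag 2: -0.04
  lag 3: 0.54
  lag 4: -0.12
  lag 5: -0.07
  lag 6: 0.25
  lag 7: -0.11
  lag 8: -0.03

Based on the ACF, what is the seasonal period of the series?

3

The largest autocorrelation is r_3 = 0.54, with a weaker echo at lag 6 (0.25); the remaining lags stay at or below -0.03.
The dominant spike at lag 3 indicates a seasonal period of 3.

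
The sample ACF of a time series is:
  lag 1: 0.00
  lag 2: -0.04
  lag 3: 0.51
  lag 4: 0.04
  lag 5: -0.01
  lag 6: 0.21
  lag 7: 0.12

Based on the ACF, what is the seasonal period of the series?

The largest autocorrelation is r_3 = 0.51, with a weaker echo at lag 6 (0.21); the remaining lags stay at or below 0.12.
The dominant spike at lag 3 indicates a seasonal period of 3.

3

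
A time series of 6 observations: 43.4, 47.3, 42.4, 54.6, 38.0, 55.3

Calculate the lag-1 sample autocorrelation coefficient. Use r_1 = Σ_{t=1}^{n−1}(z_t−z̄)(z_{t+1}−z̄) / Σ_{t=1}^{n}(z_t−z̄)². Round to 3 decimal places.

Mean z̄ = (43.4 + 47.3 + 42.4 + 54.6 + 38.0 + 55.3)/6 = 46.8333
Numerator Σ_{t=1}^{5}(z_t−z̄)(z_{t+1}−z̄) = -181.4978
Denominator Σ(z_t−z̄)² = 241.6933
r_1 = -181.4978 / 241.6933 = -0.751

-0.751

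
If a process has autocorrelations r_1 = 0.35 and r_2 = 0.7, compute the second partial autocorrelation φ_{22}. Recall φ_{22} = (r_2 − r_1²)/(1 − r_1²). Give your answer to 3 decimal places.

φ_{22} = (r_2 − r_1²) / (1 − r_1²)
r_1² = (0.35)² = 0.1225
Numerator = 0.7 − 0.1225 = 0.5775; denominator = 1 − 0.1225 = 0.8775
φ_{22} = 0.5775 / 0.8775 = 0.658

0.658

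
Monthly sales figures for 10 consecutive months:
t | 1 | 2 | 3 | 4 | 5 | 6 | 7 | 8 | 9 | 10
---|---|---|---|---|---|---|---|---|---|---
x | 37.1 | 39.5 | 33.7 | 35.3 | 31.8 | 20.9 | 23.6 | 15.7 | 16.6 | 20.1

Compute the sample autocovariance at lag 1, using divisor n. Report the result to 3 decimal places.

52.395

Mean x̄ = (37.1 + 39.5 + 33.7 + 35.3 + 31.8 + 20.9 + 23.6 + 15.7 + 16.6 + 20.1)/10 = 27.4300
Σ_{t=1}^{9}(x_t−x̄)(x_{t+1}−x̄) = 523.9521
γ_1 = 523.9521 / 10 = 52.395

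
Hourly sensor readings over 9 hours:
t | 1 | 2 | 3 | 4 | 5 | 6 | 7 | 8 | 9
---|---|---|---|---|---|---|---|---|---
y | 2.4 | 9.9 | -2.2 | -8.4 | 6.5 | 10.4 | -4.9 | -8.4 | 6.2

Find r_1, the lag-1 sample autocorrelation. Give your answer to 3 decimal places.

Mean ȳ = (2.4 + 9.9 − 2.2 − 8.4 + 6.5 + 10.4 − 4.9 − 8.4 + 6.2)/9 = 1.2778
Numerator Σ_{t=1}^{8}(y_t−ȳ)(y_{t+1}−ȳ) = -33.7583
Denominator Σ(y_t−ȳ)² = 447.8956
r_1 = -33.7583 / 447.8956 = -0.075

-0.075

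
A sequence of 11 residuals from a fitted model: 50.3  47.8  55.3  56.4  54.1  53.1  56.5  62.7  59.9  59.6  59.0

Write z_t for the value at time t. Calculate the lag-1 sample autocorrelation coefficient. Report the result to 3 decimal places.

0.565

Mean z̄ = (50.3 + 47.8 + 55.3 + 56.4 + 54.1 + 53.1 + 56.5 + 62.7 + 59.9 + 59.6 + 59.0)/11 = 55.8818
Numerator Σ_{t=1}^{10}(z_t−z̄)(z_{t+1}−z̄) = 109.9715
Denominator Σ(z_t−z̄)² = 194.5564
r_1 = 109.9715 / 194.5564 = 0.565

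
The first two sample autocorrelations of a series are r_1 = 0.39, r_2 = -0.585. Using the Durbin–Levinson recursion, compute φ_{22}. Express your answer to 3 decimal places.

φ_{22} = (r_2 − r_1²) / (1 − r_1²)
r_1² = (0.39)² = 0.1521
Numerator = -0.585 − 0.1521 = -0.7371; denominator = 1 − 0.1521 = 0.8479
φ_{22} = -0.7371 / 0.8479 = -0.869

-0.869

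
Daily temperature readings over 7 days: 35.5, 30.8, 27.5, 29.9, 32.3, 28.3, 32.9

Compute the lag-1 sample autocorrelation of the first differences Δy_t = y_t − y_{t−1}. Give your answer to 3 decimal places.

-0.198

First differences Δy: -4.7, -3.3, 2.4, 2.4, -4.0, 4.6
Mean of differences = -0.4333
Numerator Σ(Δy_t−Δȳ)(Δy_{t+1}−Δȳ) = -15.9211
Denominator Σ(Δy_t−Δȳ)² = 80.5333
r_1(Δy) = -15.9211 / 80.5333 = -0.198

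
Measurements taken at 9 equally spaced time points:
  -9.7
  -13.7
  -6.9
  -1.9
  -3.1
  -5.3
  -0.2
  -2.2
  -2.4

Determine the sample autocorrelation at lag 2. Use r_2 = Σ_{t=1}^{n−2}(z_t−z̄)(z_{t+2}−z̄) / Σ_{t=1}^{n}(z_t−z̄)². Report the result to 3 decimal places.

-0.010

Mean z̄ = (-9.7 − 13.7 − 6.9 − 1.9 − 3.1 − 5.3 − 0.2 − 2.2 − 2.4)/9 = -5.0444
Σ(z_t−z̄)(z_{t+2}−z̄) = (8.6386) + (-27.2169) + (-3.6080) + (-0.8036) + (9.4198) + (-0.7269) + (12.8109) = -1.4862
Denominator Σ(z_t−z̄)² = 152.3222
r_2 = -1.4862 / 152.3222 = -0.010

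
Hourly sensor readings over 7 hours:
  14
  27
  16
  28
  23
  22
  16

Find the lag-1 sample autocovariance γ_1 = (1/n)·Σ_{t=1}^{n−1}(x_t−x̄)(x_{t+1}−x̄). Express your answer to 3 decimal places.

-13.493

Mean x̄ = (14 + 27 + 16 + 28 + 23 + 22 + 16)/7 = 20.8571
Σ_{t=1}^{6}(x_t−x̄)(x_{t+1}−x̄) = -94.4490
γ_1 = -94.4490 / 7 = -13.493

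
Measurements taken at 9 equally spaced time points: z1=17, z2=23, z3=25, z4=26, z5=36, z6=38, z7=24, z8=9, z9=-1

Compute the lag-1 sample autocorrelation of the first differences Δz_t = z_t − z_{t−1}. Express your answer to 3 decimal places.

0.543

First differences Δz: 6, 2, 1, 10, 2, -14, -15, -10
Mean of differences = -2.2500
Numerator Σ(Δz_t−Δz̄)(Δz_{t+1}−Δz̄) = 339.4375
Denominator Σ(Δz_t−Δz̄)² = 625.5000
r_1(Δz) = 339.4375 / 625.5000 = 0.543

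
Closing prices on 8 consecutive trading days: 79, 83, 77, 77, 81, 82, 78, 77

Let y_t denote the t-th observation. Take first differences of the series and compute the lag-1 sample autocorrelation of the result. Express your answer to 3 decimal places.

-0.252

First differences Δy: 4, -6, 0, 4, 1, -4, -1
Mean of differences = -0.2857
Numerator Σ(Δy_t−Δȳ)(Δy_{t+1}−Δȳ) = -21.5102
Denominator Σ(Δy_t−Δȳ)² = 85.4286
r_1(Δy) = -21.5102 / 85.4286 = -0.252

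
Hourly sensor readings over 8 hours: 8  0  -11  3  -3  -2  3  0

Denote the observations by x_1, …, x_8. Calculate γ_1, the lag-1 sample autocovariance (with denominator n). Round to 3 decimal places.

Mean x̄ = (8 + 0 − 11 + 3 − 3 − 2 + 3 + 0)/8 = -0.2500
Σ_{t=1}^{7}(x_t−x̄)(x_{t+1}−x̄) = -44.5625
γ_1 = -44.5625 / 8 = -5.570

-5.570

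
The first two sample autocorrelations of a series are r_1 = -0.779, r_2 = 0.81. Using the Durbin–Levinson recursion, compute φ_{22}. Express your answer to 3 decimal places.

0.517

φ_{22} = (r_2 − r_1²) / (1 − r_1²)
r_1² = (-0.779)² = 0.606841
Numerator = 0.81 − 0.6068 = 0.2032; denominator = 1 − 0.6068 = 0.3932
φ_{22} = 0.2032 / 0.3932 = 0.517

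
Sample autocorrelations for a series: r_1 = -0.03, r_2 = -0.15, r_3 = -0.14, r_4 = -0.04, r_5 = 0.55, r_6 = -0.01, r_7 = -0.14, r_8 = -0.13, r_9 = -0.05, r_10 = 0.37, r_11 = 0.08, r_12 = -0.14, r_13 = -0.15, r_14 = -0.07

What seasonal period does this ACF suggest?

The largest autocorrelation is r_5 = 0.55, with a weaker echo at lag 10 (0.37); the remaining lags stay at or below 0.08.
The dominant spike at lag 5 indicates a seasonal period of 5.

5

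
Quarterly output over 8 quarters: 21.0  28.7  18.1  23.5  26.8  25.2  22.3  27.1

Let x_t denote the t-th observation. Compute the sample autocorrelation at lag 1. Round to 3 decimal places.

-0.504

Mean x̄ = (21.0 + 28.7 + 18.1 + 23.5 + 26.8 + 25.2 + 22.3 + 27.1)/8 = 24.0875
Deviations from mean: -3.0875, 4.6125, -5.9875, -0.5875, 2.7125, 1.1125, -1.7875, 3.0125
Σ(x_t−x̄)(x_{t+1}−x̄) = (-14.2411) + (-27.6173) + (3.5177) + (-1.5936) + (3.0177) + (-1.9886) + (-5.3848) = -44.2902
Denominator Σ(x_t−x̄)² = 87.8688
r_1 = -44.2902 / 87.8688 = -0.504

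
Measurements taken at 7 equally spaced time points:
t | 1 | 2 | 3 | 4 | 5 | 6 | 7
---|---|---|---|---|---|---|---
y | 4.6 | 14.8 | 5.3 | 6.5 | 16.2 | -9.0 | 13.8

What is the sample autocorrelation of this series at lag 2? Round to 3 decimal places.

0.113

Mean ȳ = (4.6 + 14.8 + 5.3 + 6.5 + 16.2 − 9.0 + 13.8)/7 = 7.4571
Σ(y_t−ȳ)(y_{t+2}−ȳ) = (6.1633) + (-7.0282) + (-18.8596) + (15.7518) + (55.4547) = 51.4820
Denominator Σ(y_t−ȳ)² = 455.1571
r_2 = 51.4820 / 455.1571 = 0.113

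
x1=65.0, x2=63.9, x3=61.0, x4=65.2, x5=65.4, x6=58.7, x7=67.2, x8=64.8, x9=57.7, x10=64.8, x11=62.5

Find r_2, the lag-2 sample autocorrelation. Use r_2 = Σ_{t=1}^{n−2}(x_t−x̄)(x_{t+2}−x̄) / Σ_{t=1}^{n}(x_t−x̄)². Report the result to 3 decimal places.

Mean x̄ = (65.0 + 63.9 + 61.0 + 65.2 + 65.4 + 58.7 + 67.2 + 64.8 + 57.7 + 64.8 + 62.5)/11 = 63.2909
Numerator Σ_{t=1}^{9}(x_t−x̄)(x_{t+2}−x̄) = -30.1883
Denominator Σ(x_t−x̄)² = 89.4291
r_2 = -30.1883 / 89.4291 = -0.338

-0.338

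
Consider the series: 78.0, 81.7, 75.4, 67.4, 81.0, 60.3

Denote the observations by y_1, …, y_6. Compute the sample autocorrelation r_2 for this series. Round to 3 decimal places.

Mean ȳ = (78.0 + 81.7 + 75.4 + 67.4 + 81.0 + 60.3)/6 = 73.9667
Deviations from mean: 4.0333, 7.7333, 1.4333, -6.5667, 7.0333, -13.6667
Σ(y_t−ȳ)(y_{t+2}−ȳ) = (5.7811) + (-50.7822) + (10.0811) + (89.7444) = 54.8244
Denominator Σ(y_t−ȳ)² = 357.4933
r_2 = 54.8244 / 357.4933 = 0.153

0.153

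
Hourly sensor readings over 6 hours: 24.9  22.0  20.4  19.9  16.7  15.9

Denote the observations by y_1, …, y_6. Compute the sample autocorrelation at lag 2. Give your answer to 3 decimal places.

0.015

Mean ȳ = (24.9 + 22.0 + 20.4 + 19.9 + 16.7 + 15.9)/6 = 19.9667
Deviations from mean: 4.9333, 2.0333, 0.4333, -0.0667, -3.2667, -4.0667
Σ(y_t−ȳ)(y_{t+2}−ȳ) = (2.1378) + (-0.1356) + (-1.4156) + (0.2711) = 0.8578
Denominator Σ(y_t−ȳ)² = 55.8733
r_2 = 0.8578 / 55.8733 = 0.015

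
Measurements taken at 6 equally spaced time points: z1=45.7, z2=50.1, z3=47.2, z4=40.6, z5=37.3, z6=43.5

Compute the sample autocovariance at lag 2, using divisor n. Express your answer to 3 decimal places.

Mean z̄ = (45.7 + 50.1 + 47.2 + 40.6 + 37.3 + 43.5)/6 = 44.0667
Σ_{t=1}^{4}(z_t−z̄)(z_{t+2}−z̄) = -35.0356
γ_2 = -35.0356 / 6 = -5.839

-5.839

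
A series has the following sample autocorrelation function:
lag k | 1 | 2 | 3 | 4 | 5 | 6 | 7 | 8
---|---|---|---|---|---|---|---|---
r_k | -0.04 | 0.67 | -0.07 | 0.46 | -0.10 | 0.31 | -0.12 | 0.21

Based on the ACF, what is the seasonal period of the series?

2

The largest autocorrelation is r_2 = 0.67, with weaker echoes at lags 4 (0.46), 6 (0.31) and 8 (0.21); the remaining lags stay at or below -0.04.
The dominant spike at lag 2 indicates a seasonal period of 2.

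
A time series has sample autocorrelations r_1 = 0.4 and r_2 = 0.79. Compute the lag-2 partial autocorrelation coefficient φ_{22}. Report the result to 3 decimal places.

φ_{22} = (r_2 − r_1²) / (1 − r_1²)
r_1² = (0.4)² = 0.16
Numerator = 0.79 − 0.1600 = 0.6300; denominator = 1 − 0.1600 = 0.8400
φ_{22} = 0.6300 / 0.8400 = 0.750

0.750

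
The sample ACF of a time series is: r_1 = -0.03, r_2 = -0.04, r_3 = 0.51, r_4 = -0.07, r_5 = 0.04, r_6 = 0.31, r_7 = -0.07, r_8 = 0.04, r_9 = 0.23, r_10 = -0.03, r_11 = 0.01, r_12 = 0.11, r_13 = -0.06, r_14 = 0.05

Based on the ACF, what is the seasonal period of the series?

The largest autocorrelation is r_3 = 0.51, with weaker echoes at lags 6 (0.31) and 9 (0.23); the remaining lags stay at or below 0.11.
The dominant spike at lag 3 indicates a seasonal period of 3.

3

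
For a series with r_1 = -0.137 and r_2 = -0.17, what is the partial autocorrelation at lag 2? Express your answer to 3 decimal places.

-0.192

φ_{22} = (r_2 − r_1²) / (1 − r_1²)
r_1² = (-0.137)² = 0.018769
Numerator = -0.17 − 0.0188 = -0.1888; denominator = 1 − 0.0188 = 0.9812
φ_{22} = -0.1888 / 0.9812 = -0.192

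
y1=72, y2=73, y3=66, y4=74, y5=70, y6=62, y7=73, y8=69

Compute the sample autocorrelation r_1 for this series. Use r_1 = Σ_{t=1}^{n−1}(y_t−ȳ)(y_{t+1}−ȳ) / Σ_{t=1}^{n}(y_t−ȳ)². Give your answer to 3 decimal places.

Mean ȳ = (72 + 73 + 66 + 74 + 70 + 62 + 73 + 69)/8 = 69.8750
Deviations from mean: 2.1250, 3.1250, -3.8750, 4.1250, 0.1250, -7.8750, 3.1250, -0.8750
Σ(y_t−ȳ)(y_{t+1}−ȳ) = (6.6406) + (-12.1094) + (-15.9844) + (0.5156) + (-0.9844) + (-24.6094) + (-2.7344) = -49.2656
Denominator Σ(y_t−ȳ)² = 118.8750
r_1 = -49.2656 / 118.8750 = -0.414

-0.414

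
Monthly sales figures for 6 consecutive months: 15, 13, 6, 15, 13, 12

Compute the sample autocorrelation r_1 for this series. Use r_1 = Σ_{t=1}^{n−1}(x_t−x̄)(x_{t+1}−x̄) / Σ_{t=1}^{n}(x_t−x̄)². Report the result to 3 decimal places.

-0.321

Mean x̄ = (15 + 13 + 6 + 15 + 13 + 12)/6 = 12.3333
Deviations from mean: 2.6667, 0.6667, -6.3333, 2.6667, 0.6667, -0.3333
Σ(x_t−x̄)(x_{t+1}−x̄) = (1.7778) + (-4.2222) + (-16.8889) + (1.7778) + (-0.2222) = -17.7778
Denominator Σ(x_t−x̄)² = 55.3333
r_1 = -17.7778 / 55.3333 = -0.321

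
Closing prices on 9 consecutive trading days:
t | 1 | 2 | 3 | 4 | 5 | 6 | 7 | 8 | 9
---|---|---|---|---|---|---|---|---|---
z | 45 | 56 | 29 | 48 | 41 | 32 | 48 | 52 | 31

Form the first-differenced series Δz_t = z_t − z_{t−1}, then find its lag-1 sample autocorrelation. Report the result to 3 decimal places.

-0.519

First differences Δz: 11, -27, 19, -7, -9, 16, 4, -21
Mean of differences = -1.7500
Numerator Σ(Δz_t−Δz̄)(Δz_{t+1}−Δz̄) = -1054.0625
Denominator Σ(Δz_t−Δz̄)² = 2029.5000
r_1(Δz) = -1054.0625 / 2029.5000 = -0.519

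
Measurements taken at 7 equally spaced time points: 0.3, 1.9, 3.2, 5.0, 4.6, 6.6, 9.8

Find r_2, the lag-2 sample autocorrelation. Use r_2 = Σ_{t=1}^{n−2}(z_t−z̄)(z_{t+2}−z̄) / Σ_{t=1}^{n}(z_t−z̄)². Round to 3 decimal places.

0.095

Mean z̄ = (0.3 + 1.9 + 3.2 + 5.0 + 4.6 + 6.6 + 9.8)/7 = 4.4857
Numerator Σ_{t=1}^{5}(z_t−z̄)(z_{t+2}−z̄) = 5.5996
Denominator Σ(z_t−z̄)² = 58.8486
r_2 = 5.5996 / 58.8486 = 0.095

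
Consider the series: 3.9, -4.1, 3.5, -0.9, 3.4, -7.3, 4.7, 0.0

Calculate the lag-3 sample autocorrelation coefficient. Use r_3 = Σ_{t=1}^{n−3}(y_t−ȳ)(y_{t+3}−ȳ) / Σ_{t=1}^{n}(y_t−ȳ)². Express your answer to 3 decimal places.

-0.373

Mean ȳ = (3.9 − 4.1 + 3.5 − 0.9 + 3.4 − 7.3 + 4.7 + 0.0)/8 = 0.4000
Deviations from mean: 3.5000, -4.5000, 3.1000, -1.3000, 3.0000, -7.7000, 4.3000, -0.4000
Σ(y_t−ȳ)(y_{t+3}−ȳ) = (-4.5500) + (-13.5000) + (-23.8700) + (-5.5900) + (-1.2000) = -48.7100
Denominator Σ(y_t−ȳ)² = 130.7400
r_3 = -48.7100 / 130.7400 = -0.373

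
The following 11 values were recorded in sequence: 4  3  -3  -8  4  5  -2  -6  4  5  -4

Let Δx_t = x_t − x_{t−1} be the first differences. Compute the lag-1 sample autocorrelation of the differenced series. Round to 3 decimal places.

-0.065

First differences Δx: -1, -6, -5, 12, 1, -7, -4, 10, 1, -9
Mean of differences = -0.8000
Numerator Σ(Δx_t−Δx̄)(Δx_{t+1}−Δx̄) = -29.0400
Denominator Σ(Δx_t−Δx̄)² = 447.6000
r_1(Δx) = -29.0400 / 447.6000 = -0.065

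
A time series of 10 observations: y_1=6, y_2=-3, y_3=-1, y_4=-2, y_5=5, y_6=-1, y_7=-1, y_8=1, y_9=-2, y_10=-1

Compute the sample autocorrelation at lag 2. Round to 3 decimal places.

-0.098

Mean ȳ = (6 − 3 − 1 − 2 + 5 − 1 − 1 + 1 − 2 − 1)/10 = 0.1000
Numerator Σ_{t=1}^{8}(y_t−ȳ)(y_{t+2}−ȳ) = -8.1200
Denominator Σ(y_t−ȳ)² = 82.9000
r_2 = -8.1200 / 82.9000 = -0.098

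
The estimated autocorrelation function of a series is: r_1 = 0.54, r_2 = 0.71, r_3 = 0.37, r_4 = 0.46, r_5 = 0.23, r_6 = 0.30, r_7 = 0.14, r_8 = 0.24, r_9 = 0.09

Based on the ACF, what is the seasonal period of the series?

The largest autocorrelation is r_2 = 0.71; the remaining lags stay at or below 0.54.
The dominant spike at lag 2 indicates a seasonal period of 2.

2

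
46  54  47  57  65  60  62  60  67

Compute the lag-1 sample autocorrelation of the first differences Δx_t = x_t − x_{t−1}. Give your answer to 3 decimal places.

First differences Δx: 8, -7, 10, 8, -5, 2, -2, 7
Mean of differences = 2.6250
Numerator Σ(Δx_t−Δx̄)(Δx_{t+1}−Δx̄) = -136.6406
Denominator Σ(Δx_t−Δx̄)² = 303.8750
r_1(Δx) = -136.6406 / 303.8750 = -0.450

-0.450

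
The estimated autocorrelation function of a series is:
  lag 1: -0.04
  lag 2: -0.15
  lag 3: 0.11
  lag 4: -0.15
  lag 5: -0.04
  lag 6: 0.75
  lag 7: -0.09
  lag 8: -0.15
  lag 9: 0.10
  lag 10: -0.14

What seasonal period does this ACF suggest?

The largest autocorrelation is r_6 = 0.75; the remaining lags stay at or below 0.11.
The dominant spike at lag 6 indicates a seasonal period of 6.

6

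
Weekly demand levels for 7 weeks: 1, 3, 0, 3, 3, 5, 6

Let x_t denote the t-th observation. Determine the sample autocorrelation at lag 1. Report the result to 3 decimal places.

0.231

Mean x̄ = (1 + 3 + 0 + 3 + 3 + 5 + 6)/7 = 3.0000
Deviations from mean: -2.0000, 0.0000, -3.0000, 0.0000, 0.0000, 2.0000, 3.0000
Σ(x_t−x̄)(x_{t+1}−x̄) = (0.0000) + (0.0000) + (0.0000) + (0.0000) + (0.0000) + (6.0000) = 6.0000
Denominator Σ(x_t−x̄)² = 26.0000
r_1 = 6.0000 / 26.0000 = 0.231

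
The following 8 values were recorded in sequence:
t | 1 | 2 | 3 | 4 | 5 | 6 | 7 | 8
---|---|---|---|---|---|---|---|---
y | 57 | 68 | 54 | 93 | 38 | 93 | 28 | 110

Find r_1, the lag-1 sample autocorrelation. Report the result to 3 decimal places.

Mean ȳ = (57 + 68 + 54 + 93 + 38 + 93 + 28 + 110)/8 = 67.6250
Deviations from mean: -10.6250, 0.3750, -13.6250, 25.3750, -29.6250, 25.3750, -39.6250, 42.3750
Numerator Σ_{t=1}^{7}(y_t−ȳ)(y_{t+1}−ȳ) = -4542.8906
Denominator Σ(y_t−ȳ)² = 5829.8750
r_1 = -4542.8906 / 5829.8750 = -0.779

-0.779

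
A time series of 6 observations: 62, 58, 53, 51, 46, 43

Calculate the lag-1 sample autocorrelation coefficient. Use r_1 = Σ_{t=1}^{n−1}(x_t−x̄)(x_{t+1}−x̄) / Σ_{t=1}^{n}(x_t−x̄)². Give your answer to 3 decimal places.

Mean x̄ = (62 + 58 + 53 + 51 + 46 + 43)/6 = 52.1667
Numerator Σ_{t=1}^{5}(x_t−x̄)(x_{t+1}−x̄) = 124.9722
Denominator Σ(x_t−x̄)² = 254.8333
r_1 = 124.9722 / 254.8333 = 0.490

0.490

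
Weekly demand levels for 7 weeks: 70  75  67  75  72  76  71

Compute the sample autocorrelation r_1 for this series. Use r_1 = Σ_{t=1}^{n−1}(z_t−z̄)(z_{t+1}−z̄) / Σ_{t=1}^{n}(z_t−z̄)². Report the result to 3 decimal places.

-0.654

Mean z̄ = (70 + 75 + 67 + 75 + 72 + 76 + 71)/7 = 72.2857
Deviations from mean: -2.2857, 2.7143, -5.2857, 2.7143, -0.2857, 3.7143, -1.2857
Numerator Σ_{t=1}^{6}(z_t−z̄)(z_{t+1}−z̄) = -41.5102
Denominator Σ(z_t−z̄)² = 63.4286
r_1 = -41.5102 / 63.4286 = -0.654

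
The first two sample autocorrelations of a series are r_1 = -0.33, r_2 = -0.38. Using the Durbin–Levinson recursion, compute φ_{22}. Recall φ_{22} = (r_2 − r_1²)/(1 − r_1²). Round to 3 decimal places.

-0.549

φ_{22} = (r_2 − r_1²) / (1 − r_1²)
r_1² = (-0.33)² = 0.1089
Numerator = -0.38 − 0.1089 = -0.4889; denominator = 1 − 0.1089 = 0.8911
φ_{22} = -0.4889 / 0.8911 = -0.549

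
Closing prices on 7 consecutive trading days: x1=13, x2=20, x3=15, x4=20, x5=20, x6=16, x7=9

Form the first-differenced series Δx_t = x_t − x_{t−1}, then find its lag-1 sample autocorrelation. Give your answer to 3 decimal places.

-0.218

First differences Δx: 7, -5, 5, 0, -4, -7
Mean of differences = -0.6667
Numerator Σ(Δx_t−Δx̄)(Δx_{t+1}−Δx̄) = -35.1111
Denominator Σ(Δx_t−Δx̄)² = 161.3333
r_1(Δx) = -35.1111 / 161.3333 = -0.218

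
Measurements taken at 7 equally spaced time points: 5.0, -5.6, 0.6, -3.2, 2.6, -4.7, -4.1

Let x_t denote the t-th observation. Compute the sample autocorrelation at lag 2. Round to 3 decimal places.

Mean x̄ = (5.0 − 5.6 + 0.6 − 3.2 + 2.6 − 4.7 − 4.1)/7 = -1.3429
Numerator Σ_{t=1}^{5}(x_t−x̄)(x_{t+2}−x̄) = 23.2535
Denominator Σ(x_t−x̄)² = 99.9971
r_2 = 23.2535 / 99.9971 = 0.233

0.233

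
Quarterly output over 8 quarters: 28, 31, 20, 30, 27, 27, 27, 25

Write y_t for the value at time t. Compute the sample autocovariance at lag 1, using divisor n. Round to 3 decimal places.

Mean ȳ = (28 + 31 + 20 + 30 + 27 + 27 + 27 + 25)/8 = 26.8750
Σ_{t=1}^{7}(y_t−ȳ)(y_{t+1}−ȳ) = -45.0156
γ_1 = -45.0156 / 8 = -5.627

-5.627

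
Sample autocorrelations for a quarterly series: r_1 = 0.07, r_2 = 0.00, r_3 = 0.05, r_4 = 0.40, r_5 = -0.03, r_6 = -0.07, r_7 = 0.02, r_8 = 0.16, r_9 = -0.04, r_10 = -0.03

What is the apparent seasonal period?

4

The largest autocorrelation is r_4 = 0.40, with a weaker echo at lag 8 (0.16); the remaining lags stay at or below 0.07.
The dominant spike at lag 4 indicates a seasonal period of 4.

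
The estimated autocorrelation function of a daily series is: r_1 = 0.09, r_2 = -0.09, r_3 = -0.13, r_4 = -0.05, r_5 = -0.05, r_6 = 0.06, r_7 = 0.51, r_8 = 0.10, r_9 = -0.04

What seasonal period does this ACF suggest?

The largest autocorrelation is r_7 = 0.51; the remaining lags stay at or below 0.10.
The dominant spike at lag 7 indicates a seasonal period of 7.

7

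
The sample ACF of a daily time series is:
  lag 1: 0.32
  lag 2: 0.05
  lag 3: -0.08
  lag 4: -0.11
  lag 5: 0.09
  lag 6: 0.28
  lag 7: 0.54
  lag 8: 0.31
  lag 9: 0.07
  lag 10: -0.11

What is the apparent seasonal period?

7

The largest autocorrelation is r_7 = 0.54; the remaining lags stay at or below 0.32. The elevated value at lag 1 (0.32), dropping to 0.05 at lag 2, reflects decaying short-term dependence rather than seasonality.
The dominant spike at lag 7 indicates a seasonal period of 7.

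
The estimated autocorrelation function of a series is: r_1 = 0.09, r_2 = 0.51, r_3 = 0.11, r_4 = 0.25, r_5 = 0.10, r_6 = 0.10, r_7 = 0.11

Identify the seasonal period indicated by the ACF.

2

The largest autocorrelation is r_2 = 0.51, with a weaker echo at lag 4 (0.25); the remaining lags stay at or below 0.11.
The dominant spike at lag 2 indicates a seasonal period of 2.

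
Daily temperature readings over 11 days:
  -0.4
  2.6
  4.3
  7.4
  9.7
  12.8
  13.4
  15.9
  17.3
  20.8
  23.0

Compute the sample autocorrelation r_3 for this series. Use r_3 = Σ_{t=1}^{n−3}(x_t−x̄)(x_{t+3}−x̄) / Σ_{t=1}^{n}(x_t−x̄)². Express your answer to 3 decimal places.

Mean x̄ = (-0.4 + 2.6 + 4.3 + 7.4 + 9.7 + 12.8 + 13.4 + 15.9 + 17.3 + 20.8 + 23.0)/11 = 11.5273
Numerator Σ_{t=1}^{8}(x_t−x̄)(x_{t+3}−x̄) = 115.5014
Denominator Σ(x_t−x̄)² = 569.7418
r_3 = 115.5014 / 569.7418 = 0.203

0.203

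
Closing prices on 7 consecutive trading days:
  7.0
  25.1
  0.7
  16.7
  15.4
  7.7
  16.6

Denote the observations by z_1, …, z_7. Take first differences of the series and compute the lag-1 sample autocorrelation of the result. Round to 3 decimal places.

-0.680

First differences Δz: 18.1, -24.4, 16.0, -1.3, -7.7, 8.9
Mean of differences = 1.6000
Numerator Σ(Δz_t−Δz̄)(Δz_{t+1}−Δz̄) = -886.0800
Denominator Σ(Δz_t−Δz̄)² = 1303.8000
r_1(Δz) = -886.0800 / 1303.8000 = -0.680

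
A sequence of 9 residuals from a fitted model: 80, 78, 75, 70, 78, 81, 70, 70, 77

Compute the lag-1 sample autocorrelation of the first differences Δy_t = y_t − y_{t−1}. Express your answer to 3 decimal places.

-0.111

First differences Δy: -2, -3, -5, 8, 3, -11, 0, 7
Mean of differences = -0.3750
Numerator Σ(Δy_t−Δȳ)(Δy_{t+1}−Δȳ) = -31.1406
Denominator Σ(Δy_t−Δȳ)² = 279.8750
r_1(Δy) = -31.1406 / 279.8750 = -0.111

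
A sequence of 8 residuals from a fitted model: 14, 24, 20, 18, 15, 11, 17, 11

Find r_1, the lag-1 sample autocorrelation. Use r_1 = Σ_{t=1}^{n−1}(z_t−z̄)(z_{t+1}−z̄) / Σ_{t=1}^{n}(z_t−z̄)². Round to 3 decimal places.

Mean z̄ = (14 + 24 + 20 + 18 + 15 + 11 + 17 + 11)/8 = 16.2500
Σ(z_t−z̄)(z_{t+1}−z̄) = (-17.4375) + (29.0625) + (6.5625) + (-2.1875) + (6.5625) + (-3.9375) + (-3.9375) = 14.6875
Denominator Σ(z_t−z̄)² = 139.5000
r_1 = 14.6875 / 139.5000 = 0.105

0.105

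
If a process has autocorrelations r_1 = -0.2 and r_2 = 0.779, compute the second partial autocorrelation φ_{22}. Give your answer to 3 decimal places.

0.770

φ_{22} = (r_2 − r_1²) / (1 − r_1²)
r_1² = (-0.2)² = 0.04
Numerator = 0.779 − 0.0400 = 0.7390; denominator = 1 − 0.0400 = 0.9600
φ_{22} = 0.7390 / 0.9600 = 0.770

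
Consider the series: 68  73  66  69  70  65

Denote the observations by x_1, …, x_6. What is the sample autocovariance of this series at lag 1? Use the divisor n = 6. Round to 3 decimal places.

-3.208

Mean x̄ = (68 + 73 + 66 + 69 + 70 + 65)/6 = 68.5000
Deviations: -0.5000, 4.5000, -2.5000, 0.5000, 1.5000, -3.5000
Σ_{t=1}^{5}(x_t−x̄)(x_{t+1}−x̄) = -19.2500
γ_1 = -19.2500 / 6 = -3.208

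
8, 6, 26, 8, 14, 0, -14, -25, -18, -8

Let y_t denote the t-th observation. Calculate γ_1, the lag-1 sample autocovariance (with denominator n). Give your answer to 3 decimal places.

146.701

Mean ȳ = (8 + 6 + 26 + 8 + 14 + 0 − 14 − 25 − 18 − 8)/10 = -0.3000
Σ_{t=1}^{9}(y_t−ȳ)(y_{t+1}−ȳ) = 1467.0100
γ_1 = 1467.0100 / 10 = 146.701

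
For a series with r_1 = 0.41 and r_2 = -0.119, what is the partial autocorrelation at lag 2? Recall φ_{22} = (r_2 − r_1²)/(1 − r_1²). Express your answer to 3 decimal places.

-0.345

φ_{22} = (r_2 − r_1²) / (1 − r_1²)
r_1² = (0.41)² = 0.1681
Numerator = -0.119 − 0.1681 = -0.2871; denominator = 1 − 0.1681 = 0.8319
φ_{22} = -0.2871 / 0.8319 = -0.345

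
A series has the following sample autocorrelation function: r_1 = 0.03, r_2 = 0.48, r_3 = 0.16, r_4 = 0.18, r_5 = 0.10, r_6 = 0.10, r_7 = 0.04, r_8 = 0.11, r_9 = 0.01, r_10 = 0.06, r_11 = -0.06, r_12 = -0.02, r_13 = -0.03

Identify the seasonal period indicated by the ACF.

2

The largest autocorrelation is r_2 = 0.48, with a weaker echo at lag 4 (0.18); the remaining lags stay at or below 0.16.
The dominant spike at lag 2 indicates a seasonal period of 2.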